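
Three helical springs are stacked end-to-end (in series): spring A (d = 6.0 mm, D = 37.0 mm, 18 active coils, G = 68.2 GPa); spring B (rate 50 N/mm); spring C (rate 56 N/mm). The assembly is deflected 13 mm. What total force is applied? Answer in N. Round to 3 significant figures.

k_A = Gd⁴/(8D³N_a) = (68.2×10³)(6.0⁴)/(8·37.0³·18) = 12.118 N/mm
Series: 1/k_eq = 1/12.118 + 1/50 + 1/56 = 0.12038; k_eq = 8.307 N/mm
F = k_eq·δ = 8.307·13 = 107.99 N

108 N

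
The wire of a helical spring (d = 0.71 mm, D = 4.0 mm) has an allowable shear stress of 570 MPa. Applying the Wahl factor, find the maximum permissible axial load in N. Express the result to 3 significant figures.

15.8 N

C = D/d = 4.0/0.71 = 5.6338
K_W = (4C−1)/(4C−4) + 0.615/C = 21.535/18.535 + 0.1092 = 1.2710
τ_max = K·8FD/(πd³) → F_max = τ_allow·πd³/(8DK)
F_max = 570·π·0.71³/(8·4.0·1.2710) = 640.91/40.673 = 15.758 N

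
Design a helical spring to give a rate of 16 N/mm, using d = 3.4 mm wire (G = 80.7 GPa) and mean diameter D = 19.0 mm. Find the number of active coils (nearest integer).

12

N_a = Gd⁴/(8D³k) = (80.7×10³ × 3.4⁴)/(8 × 19.0³ × 16)
    = 1.07842e+07 / 877952 = 12.28 → 12 coils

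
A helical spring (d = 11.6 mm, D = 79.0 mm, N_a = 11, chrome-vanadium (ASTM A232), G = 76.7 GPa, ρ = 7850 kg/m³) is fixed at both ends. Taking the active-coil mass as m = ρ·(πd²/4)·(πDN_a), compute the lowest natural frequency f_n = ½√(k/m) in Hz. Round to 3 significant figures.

k = Gd⁴/(8D³N_a) = (76.7×10³)(11.6⁴)/(8·79.0³·11) = 32.008 N/mm = 32008 N/m
Wire length L = πDN_a = π·79.0·11 = 2730 mm
m = ρ·(πd²/4)·L = 7850 × 105.68×10⁻⁶ m² × 2.73 m = 2.2649 kg
f_n = ½√(k/m) = 0.5·√(32008/2.2649) = 0.5·√(14132) = 59.44 Hz

59.4 Hz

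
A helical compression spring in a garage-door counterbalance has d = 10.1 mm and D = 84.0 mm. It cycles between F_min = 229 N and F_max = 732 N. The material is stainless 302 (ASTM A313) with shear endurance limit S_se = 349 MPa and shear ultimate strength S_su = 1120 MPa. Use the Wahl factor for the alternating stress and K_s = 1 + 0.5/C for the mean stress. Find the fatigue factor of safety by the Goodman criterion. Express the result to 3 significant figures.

3.70

C = D/d = 84.0/10.1 = 8.3168; K_W = (4C−1)/(4C−4)+0.615/C = 1.1764; K_s = 1+0.5/C = 1.0601
F_a = (F_max−F_min)/2 = 251.5 N; F_m = (F_max+F_min)/2 = 480.5 N
τ_a = K_W·8F_aD/(πd³) = 1.1764 × 52.215 = 61.428 MPa
τ_m = K_s·8F_mD/(πd³) = 1.0601 × 99.758 = 105.76 MPa
Goodman: 1/n_f = τ_a/S_se + τ_m/S_su = 61.428/349 + 105.76/1120 = 0.17601 + 0.09442 = 0.27044
n_f = 1/0.27044 = 3.698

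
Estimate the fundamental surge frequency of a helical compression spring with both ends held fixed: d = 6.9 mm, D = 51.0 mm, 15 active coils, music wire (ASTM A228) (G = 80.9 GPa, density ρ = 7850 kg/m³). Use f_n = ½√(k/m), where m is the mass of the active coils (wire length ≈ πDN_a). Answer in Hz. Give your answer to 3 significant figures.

k = Gd⁴/(8D³N_a) = (80.9×10³)(6.9⁴)/(8·51.0³·15) = 11.52 N/mm = 11520 N/m
Wire length L = πDN_a = π·51.0·15 = 2403.3 mm
m = ρ·(πd²/4)·L = 7850 × 37.393×10⁻⁶ m² × 2.4033 m = 0.70545 kg
f_n = ½√(k/m) = 0.5·√(11520/0.70545) = 0.5·√(16330) = 63.894 Hz

63.9 Hz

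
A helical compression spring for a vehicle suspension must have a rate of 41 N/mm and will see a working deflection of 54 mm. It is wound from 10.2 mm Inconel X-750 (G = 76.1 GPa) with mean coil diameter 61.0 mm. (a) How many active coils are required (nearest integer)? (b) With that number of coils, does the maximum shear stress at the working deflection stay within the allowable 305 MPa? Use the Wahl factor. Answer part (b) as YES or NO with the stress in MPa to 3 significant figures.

(a) 11 coils; (b) NO, τ_max = 409 MPa

N_a = Gd⁴/(8D³k) = (76.1×10³)(10.2⁴)/(8·61.0³·41) = 11.06 → N_a = 11
Actual rate k = Gd⁴/(8D³·11) = 41.239 N/mm
Working load F = kδ = 41.239·54 = 2226.9 N
C = 61.0/10.2 = 5.9804; K_W = (4C−1)/(4C−4)+0.615/C = 1.2534
τ_max = K_W·8FD/(πd³) = 1.2534·325.97 = 408.58 MPa
τ_max > 305 MPa → exceeds allowable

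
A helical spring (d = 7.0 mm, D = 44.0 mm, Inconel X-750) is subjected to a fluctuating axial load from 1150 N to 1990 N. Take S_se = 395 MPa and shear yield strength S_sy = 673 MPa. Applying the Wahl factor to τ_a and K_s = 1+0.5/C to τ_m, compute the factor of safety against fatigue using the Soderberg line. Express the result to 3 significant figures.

0.798

C = D/d = 44.0/7.0 = 6.2857; K_W = (4C−1)/(4C−4)+0.615/C = 1.2397; K_s = 1+0.5/C = 1.0795
F_a = (F_max−F_min)/2 = 420 N; F_m = (F_max+F_min)/2 = 1570 N
τ_a = K_W·8F_aD/(πd³) = 1.2397 × 137.2 = 170.09 MPa
τ_m = K_s·8F_mD/(πd³) = 1.0795 × 512.86 = 553.66 MPa
Soderberg: 1/n_f = τ_a/S_se + τ_m/S_sy = 170.09/395 + 553.66/673 = 0.43060 + 0.82267 = 1.2533
n_f = 1/1.2533 = 0.7979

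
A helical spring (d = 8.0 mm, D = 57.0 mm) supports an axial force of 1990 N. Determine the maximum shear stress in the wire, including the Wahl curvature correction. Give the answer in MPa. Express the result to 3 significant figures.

Spring index C = D/d = 57.0/8.0 = 7.1250
K_W = (4C−1)/(4C−4) + 0.615/C = 27.500/24.500 + 0.0863 = 1.2088
τ₀ = 8FD/(πd³) = 8·1990·57.0/(π·8.0³) = 907440/1608.5 = 564.15 MPa
τ_max = K·τ₀ = 1.2088 × 564.15 = 681.93 MPa

682 MPa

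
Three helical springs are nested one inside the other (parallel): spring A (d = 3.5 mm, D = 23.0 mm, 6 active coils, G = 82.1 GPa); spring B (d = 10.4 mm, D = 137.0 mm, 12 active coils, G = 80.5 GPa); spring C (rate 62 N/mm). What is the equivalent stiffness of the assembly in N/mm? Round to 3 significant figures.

86.9 N/mm

k_A = Gd⁴/(8D³N_a) = (82.1×10³)(3.5⁴)/(8·23.0³·6) = 21.096 N/mm
k_B = Gd⁴/(8D³N_a) = (80.5×10³)(10.4⁴)/(8·137.0³·12) = 3.815 N/mm
Parallel: k_eq = 21.096 + 3.815 + 62 = 86.911 N/mm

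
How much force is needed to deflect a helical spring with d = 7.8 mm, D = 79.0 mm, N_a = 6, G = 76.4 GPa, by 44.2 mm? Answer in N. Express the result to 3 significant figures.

528 N

k = Gd⁴/(8D³N_a) = (76.4×10³)(7.8⁴)/(8·79.0³·6) = 11.949 N/mm
F = k·δ = 11.949 × 44.2 = 528.17 N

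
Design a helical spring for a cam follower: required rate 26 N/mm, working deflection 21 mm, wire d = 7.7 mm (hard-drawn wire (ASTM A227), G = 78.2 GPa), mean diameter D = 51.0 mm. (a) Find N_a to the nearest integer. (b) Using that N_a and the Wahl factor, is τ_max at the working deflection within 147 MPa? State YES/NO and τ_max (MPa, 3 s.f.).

N_a = Gd⁴/(8D³k) = (78.2×10³)(7.7⁴)/(8·51.0³·26) = 9.963 → N_a = 10
Actual rate k = Gd⁴/(8D³·10) = 25.904 N/mm
Working load F = kδ = 25.904·21 = 543.99 N
C = 51.0/7.7 = 6.6234; K_W = (4C−1)/(4C−4)+0.615/C = 1.2262
τ_max = K_W·8FD/(πd³) = 1.2262·154.75 = 189.76 MPa
τ_max > 147 MPa → exceeds allowable

(a) 10 coils; (b) NO, τ_max = 190 MPa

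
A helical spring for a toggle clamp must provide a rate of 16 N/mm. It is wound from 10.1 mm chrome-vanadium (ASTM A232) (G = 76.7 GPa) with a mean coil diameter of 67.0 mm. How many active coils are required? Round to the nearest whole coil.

21

N_a = Gd⁴/(8D³k) = (76.7×10³ × 10.1⁴)/(8 × 67.0³ × 16)
    = 7.98143e+08 / 3.84977e+07 = 20.73 → 21 coils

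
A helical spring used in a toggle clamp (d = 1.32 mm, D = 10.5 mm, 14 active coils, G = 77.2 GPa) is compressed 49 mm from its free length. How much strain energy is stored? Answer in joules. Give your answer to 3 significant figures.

2.17 J

k = Gd⁴/(8D³N_a) = (77.2×10³)(1.32⁴)/(8·10.5³·14) = 1.8077 N/mm
U = ½kδ² = 0.5 × 1.8077 × 49² = 2170.1 N·mm = 2.1701 J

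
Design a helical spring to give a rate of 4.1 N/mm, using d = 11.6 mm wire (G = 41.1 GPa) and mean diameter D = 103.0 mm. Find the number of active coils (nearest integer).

21

N_a = Gd⁴/(8D³k) = (41.1×10³ × 11.6⁴)/(8 × 103.0³ × 4.1)
    = 7.44173e+08 / 3.58414e+07 = 20.76 → 21 coils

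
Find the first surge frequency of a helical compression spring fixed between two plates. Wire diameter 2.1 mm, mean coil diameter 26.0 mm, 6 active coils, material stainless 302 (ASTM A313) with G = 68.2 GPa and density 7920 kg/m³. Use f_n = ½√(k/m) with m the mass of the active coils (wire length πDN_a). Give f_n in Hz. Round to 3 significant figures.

k = Gd⁴/(8D³N_a) = (68.2×10³)(2.1⁴)/(8·26.0³·6) = 1.5722 N/mm = 1572.2 N/m
Wire length L = πDN_a = π·26.0·6 = 490.09 mm
m = ρ·(πd²/4)·L = 7920 × 3.4636×10⁻⁶ m² × 0.49009 m = 0.013444 kg
f_n = ½√(k/m) = 0.5·√(1572.2/0.013444) = 0.5·√(1.1694e+05) = 170.98 Hz

171 Hz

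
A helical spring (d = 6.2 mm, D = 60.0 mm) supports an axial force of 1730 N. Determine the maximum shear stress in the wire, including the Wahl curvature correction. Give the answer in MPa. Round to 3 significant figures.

Spring index C = D/d = 60.0/6.2 = 9.6774
K_W = (4C−1)/(4C−4) + 0.615/C = 37.710/34.710 + 0.0635 = 1.1500
τ₀ = 8FD/(πd³) = 8·1730·60.0/(π·6.2³) = 830400/748.73 = 1109.1 MPa
τ_max = K·τ₀ = 1.1500 × 1109.1 = 1275.4 MPa

1280 MPa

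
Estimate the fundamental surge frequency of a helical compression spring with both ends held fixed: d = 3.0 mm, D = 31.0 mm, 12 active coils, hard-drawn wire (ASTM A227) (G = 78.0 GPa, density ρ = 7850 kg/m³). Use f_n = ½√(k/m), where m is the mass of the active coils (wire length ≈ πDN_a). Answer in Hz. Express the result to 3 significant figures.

92.3 Hz

k = Gd⁴/(8D³N_a) = (78.0×10³)(3.0⁴)/(8·31.0³·12) = 2.2091 N/mm = 2209.1 N/m
Wire length L = πDN_a = π·31.0·12 = 1168.7 mm
m = ρ·(πd²/4)·L = 7850 × 7.0686×10⁻⁶ m² × 1.1687 m = 0.064848 kg
f_n = ½√(k/m) = 0.5·√(2209.1/0.064848) = 0.5·√(34067) = 92.286 Hz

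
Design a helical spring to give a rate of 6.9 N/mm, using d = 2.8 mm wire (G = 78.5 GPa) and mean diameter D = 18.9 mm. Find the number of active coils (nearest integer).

N_a = Gd⁴/(8D³k) = (78.5×10³ × 2.8⁴)/(8 × 18.9³ × 6.9)
    = 4.82505e+06 / 372670 = 12.95 → 13 coils

13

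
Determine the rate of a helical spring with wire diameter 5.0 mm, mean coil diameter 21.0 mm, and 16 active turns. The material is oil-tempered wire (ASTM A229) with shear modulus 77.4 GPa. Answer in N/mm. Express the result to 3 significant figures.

k = Gd⁴/(8D³N_a) = (77.4×10³ × 5.0⁴) / (8 × 21.0³ × 16)
  = 4.8375e+07 / 1.18541e+06 = 40.809 N/mm

40.8 N/mm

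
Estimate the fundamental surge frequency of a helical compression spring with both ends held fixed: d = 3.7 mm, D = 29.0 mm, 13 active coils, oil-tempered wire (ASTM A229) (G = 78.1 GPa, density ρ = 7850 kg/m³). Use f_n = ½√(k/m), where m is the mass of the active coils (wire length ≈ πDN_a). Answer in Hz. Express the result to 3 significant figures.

120 Hz

k = Gd⁴/(8D³N_a) = (78.1×10³)(3.7⁴)/(8·29.0³·13) = 5.7707 N/mm = 5770.7 N/m
Wire length L = πDN_a = π·29.0·13 = 1184.4 mm
m = ρ·(πd²/4)·L = 7850 × 10.752×10⁻⁶ m² × 1.1844 m = 0.099966 kg
f_n = ½√(k/m) = 0.5·√(5770.7/0.099966) = 0.5·√(57727) = 120.13 Hz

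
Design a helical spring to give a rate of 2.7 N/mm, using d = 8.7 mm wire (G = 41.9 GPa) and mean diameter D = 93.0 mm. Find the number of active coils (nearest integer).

14

N_a = Gd⁴/(8D³k) = (41.9×10³ × 8.7⁴)/(8 × 93.0³ × 2.7)
    = 2.40044e+08 / 1.73741e+07 = 13.82 → 14 coils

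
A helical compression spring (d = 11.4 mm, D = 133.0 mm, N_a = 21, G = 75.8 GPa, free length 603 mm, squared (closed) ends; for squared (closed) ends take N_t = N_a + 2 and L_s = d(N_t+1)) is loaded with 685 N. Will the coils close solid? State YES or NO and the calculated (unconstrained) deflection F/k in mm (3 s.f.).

k = Gd⁴/(8D³N_a) = (75.8×10³)(11.4⁴)/(8·133.0³·21) = 3.2391 N/mm
N_t = 23; L_s = 11.4·24 = 273.6 mm; δ_solid = L₀ − L_s = 603 − 273.6 = 329.4 mm
δ = F/k = 685/3.2391 = 211.48 mm
δ < δ_solid → spring does not go solid

NO, δ = 211 mm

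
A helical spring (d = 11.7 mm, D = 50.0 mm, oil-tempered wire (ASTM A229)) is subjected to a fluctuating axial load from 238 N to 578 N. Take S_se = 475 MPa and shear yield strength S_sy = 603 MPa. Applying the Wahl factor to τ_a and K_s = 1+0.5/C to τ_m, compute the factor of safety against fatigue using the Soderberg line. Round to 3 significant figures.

10.1

C = D/d = 50.0/11.7 = 4.2735; K_W = (4C−1)/(4C−4)+0.615/C = 1.3730; K_s = 1+0.5/C = 1.1170
F_a = (F_max−F_min)/2 = 170 N; F_m = (F_max+F_min)/2 = 408 N
τ_a = K_W·8F_aD/(πd³) = 1.3730 × 13.515 = 18.556 MPa
τ_m = K_s·8F_mD/(πd³) = 1.1170 × 32.435 = 36.23 MPa
Soderberg: 1/n_f = τ_a/S_se + τ_m/S_sy = 18.556/475 + 36.23/603 = 0.03906 + 0.06008 = 0.099147
n_f = 1/0.099147 = 10.09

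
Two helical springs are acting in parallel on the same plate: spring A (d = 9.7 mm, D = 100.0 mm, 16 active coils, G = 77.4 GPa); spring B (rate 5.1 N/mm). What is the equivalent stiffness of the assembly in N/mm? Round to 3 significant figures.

k_A = Gd⁴/(8D³N_a) = (77.4×10³)(9.7⁴)/(8·100.0³·16) = 5.3533 N/mm
Parallel: k_eq = 5.3533 + 5.1 = 10.453 N/mm

10.5 N/mm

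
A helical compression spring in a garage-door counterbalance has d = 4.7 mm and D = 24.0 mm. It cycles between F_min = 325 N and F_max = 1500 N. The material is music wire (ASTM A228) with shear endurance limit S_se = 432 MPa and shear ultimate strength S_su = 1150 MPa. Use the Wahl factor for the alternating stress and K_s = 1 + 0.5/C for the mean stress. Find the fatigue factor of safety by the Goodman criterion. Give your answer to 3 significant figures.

0.643

C = D/d = 24.0/4.7 = 5.1064; K_W = (4C−1)/(4C−4)+0.615/C = 1.3031; K_s = 1+0.5/C = 1.0979
F_a = (F_max−F_min)/2 = 587.5 N; F_m = (F_max+F_min)/2 = 912.5 N
τ_a = K_W·8F_aD/(πd³) = 1.3031 × 345.83 = 450.65 MPa
τ_m = K_s·8F_mD/(πd³) = 1.0979 × 537.14 = 589.74 MPa
Goodman: 1/n_f = τ_a/S_se + τ_m/S_su = 450.65/432 + 589.74/1150 = 1.04316 + 0.51282 = 1.556
n_f = 1/1.556 = 0.6427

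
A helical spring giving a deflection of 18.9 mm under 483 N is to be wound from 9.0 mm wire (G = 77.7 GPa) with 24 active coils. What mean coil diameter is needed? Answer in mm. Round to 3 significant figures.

47.0 mm

Required rate k = F/δ = 483/18.9 = 25.556 N/mm
D = (Gd⁴/(8N_a·k))^(1/3) = (77.7×10³·9.0⁴/(8·24·25.556))^(1/3)
  = (103897)^(1/3) = 47.0112 mm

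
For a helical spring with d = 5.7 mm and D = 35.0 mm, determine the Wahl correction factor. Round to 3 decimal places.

1.246

C = D/d = 35.0/5.7 = 6.1404
K_W = (4C−1)/(4C−4) + 0.615/C = 23.561/20.561 + 0.1002 = 1.2461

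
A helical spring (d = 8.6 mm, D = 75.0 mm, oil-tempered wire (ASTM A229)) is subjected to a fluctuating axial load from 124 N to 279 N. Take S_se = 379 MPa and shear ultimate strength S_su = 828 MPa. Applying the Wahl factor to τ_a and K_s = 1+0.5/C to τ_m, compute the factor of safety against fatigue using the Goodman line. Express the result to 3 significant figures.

C = D/d = 75.0/8.6 = 8.7209; K_W = (4C−1)/(4C−4)+0.615/C = 1.1677; K_s = 1+0.5/C = 1.0573
F_a = (F_max−F_min)/2 = 77.5 N; F_m = (F_max+F_min)/2 = 201.5 N
τ_a = K_W·8F_aD/(πd³) = 1.1677 × 23.271 = 27.172 MPa
τ_m = K_s·8F_mD/(πd³) = 1.0573 × 60.504 = 63.972 MPa
Goodman: 1/n_f = τ_a/S_se + τ_m/S_su = 27.172/379 + 63.972/828 = 0.07169 + 0.07726 = 0.14896
n_f = 1/0.14896 = 6.713

6.71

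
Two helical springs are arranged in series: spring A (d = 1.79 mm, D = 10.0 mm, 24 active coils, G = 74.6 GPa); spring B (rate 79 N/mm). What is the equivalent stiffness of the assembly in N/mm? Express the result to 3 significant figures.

3.80 N/mm

k_A = Gd⁴/(8D³N_a) = (74.6×10³)(1.79⁴)/(8·10.0³·24) = 3.9889 N/mm
Series: 1/k_eq = 1/3.9889 + 1/79 = 0.26336; k_eq = 3.7971 N/mm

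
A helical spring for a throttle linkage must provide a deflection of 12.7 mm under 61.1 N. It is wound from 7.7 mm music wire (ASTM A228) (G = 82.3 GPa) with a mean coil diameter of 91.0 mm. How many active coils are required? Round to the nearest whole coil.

Required rate k = F/δ = 61.1/12.7 = 4.811 N/mm
N_a = Gd⁴/(8D³k) = (82.3×10³ × 7.7⁴)/(8 × 91.0³ × 4.811)
    = 2.8931e+08 / 2.90036e+07 = 9.975 → 10 coils

10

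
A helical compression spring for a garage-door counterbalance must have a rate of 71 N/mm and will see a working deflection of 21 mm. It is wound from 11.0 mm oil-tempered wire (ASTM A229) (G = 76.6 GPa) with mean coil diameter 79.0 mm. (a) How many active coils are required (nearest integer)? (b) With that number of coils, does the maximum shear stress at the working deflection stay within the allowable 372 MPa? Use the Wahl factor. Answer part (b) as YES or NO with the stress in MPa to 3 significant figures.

N_a = Gd⁴/(8D³k) = (76.6×10³)(11.0⁴)/(8·79.0³·71) = 4.005 → N_a = 4
Actual rate k = Gd⁴/(8D³·4) = 71.083 N/mm
Working load F = kδ = 71.083·21 = 1492.8 N
C = 79.0/11.0 = 7.1818; K_W = (4C−1)/(4C−4)+0.615/C = 1.2070
τ_max = K_W·8FD/(πd³) = 1.2070·225.62 = 272.31 MPa
τ_max ≤ 372 MPa → acceptable

(a) 4 coils; (b) YES, τ_max = 272 MPa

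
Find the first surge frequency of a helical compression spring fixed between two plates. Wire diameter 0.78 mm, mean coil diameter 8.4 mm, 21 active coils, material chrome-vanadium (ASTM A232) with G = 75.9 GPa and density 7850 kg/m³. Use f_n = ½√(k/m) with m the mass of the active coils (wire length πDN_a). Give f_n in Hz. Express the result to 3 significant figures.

k = Gd⁴/(8D³N_a) = (75.9×10³)(0.78⁴)/(8·8.4³·21) = 0.28215 N/mm = 282.15 N/m
Wire length L = πDN_a = π·8.4·21 = 554.18 mm
m = ρ·(πd²/4)·L = 7850 × 0.47784×10⁻⁶ m² × 0.55418 m = 0.0020787 kg
f_n = ½√(k/m) = 0.5·√(282.15/0.0020787) = 0.5·√(1.3573e+05) = 184.21 Hz

184 Hz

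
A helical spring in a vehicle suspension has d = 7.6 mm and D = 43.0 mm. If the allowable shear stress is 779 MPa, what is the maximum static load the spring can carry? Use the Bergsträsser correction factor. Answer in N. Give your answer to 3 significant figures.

C = D/d = 43.0/7.6 = 5.6579
K_B = (4C+2)/(4C−3) = 24.632/19.632 = 1.2547
τ_max = K·8FD/(πd³) → F_max = τ_allow·πd³/(8DK)
F_max = 779·π·7.6³/(8·43.0·1.2547) = 1.0743e+06/431.61 = 2489 N

2490 N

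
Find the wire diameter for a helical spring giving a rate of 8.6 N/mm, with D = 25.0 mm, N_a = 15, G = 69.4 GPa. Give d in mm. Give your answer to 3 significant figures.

3.90 mm

d = (8D³N_a·k / G)^(1/4) = (8·25.0³·15·8.6 / (69.4×10³))^0.25
  = (232.35)^0.25 = 3.9042 mm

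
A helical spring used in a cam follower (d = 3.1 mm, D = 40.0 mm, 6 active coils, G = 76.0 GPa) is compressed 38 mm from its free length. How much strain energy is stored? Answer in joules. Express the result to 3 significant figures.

1.65 J

k = Gd⁴/(8D³N_a) = (76.0×10³)(3.1⁴)/(8·40.0³·6) = 2.2848 N/mm
U = ½kδ² = 0.5 × 2.2848 × 38² = 1649.6 N·mm = 1.6496 J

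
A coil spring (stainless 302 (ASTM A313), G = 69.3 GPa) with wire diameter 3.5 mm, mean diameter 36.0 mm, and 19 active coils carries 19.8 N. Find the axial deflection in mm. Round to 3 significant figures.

13.5 mm

k = Gd⁴/(8D³N_a) = (69.3×10³)(3.5⁴)/(8·36.0³·19) = 1.4664 N/mm
δ = F/k = 19.8 / 1.4664 = 13.502 mm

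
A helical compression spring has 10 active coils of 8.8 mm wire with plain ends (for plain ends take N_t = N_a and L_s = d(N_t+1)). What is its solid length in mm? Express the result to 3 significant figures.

96.8 mm

plain ends: N_t = N_a = 10
L_s = d·(N_t+1) = 8.8 × 11 = 96.8 mm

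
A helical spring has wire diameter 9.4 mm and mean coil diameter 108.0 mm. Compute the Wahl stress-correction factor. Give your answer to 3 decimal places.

C = D/d = 108.0/9.4 = 11.4894
K_W = (4C−1)/(4C−4) + 0.615/C = 44.957/41.957 + 0.0535 = 1.1250

1.125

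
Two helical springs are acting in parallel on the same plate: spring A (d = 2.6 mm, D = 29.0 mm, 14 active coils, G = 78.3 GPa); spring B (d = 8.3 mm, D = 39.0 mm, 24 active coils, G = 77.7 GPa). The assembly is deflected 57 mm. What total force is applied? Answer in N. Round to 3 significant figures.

k_A = Gd⁴/(8D³N_a) = (78.3×10³)(2.6⁴)/(8·29.0³·14) = 1.3099 N/mm
k_B = Gd⁴/(8D³N_a) = (77.7×10³)(8.3⁴)/(8·39.0³·24) = 32.377 N/mm
Parallel: k_eq = 1.3099 + 32.377 = 33.687 N/mm
F = k_eq·δ = 33.687·57 = 1920.2 N

1920 N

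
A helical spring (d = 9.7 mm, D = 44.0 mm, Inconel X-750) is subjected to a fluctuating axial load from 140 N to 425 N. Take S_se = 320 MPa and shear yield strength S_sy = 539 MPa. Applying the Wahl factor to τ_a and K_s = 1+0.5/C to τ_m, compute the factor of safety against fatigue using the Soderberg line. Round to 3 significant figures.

6.89

C = D/d = 44.0/9.7 = 4.5361; K_W = (4C−1)/(4C−4)+0.615/C = 1.3477; K_s = 1+0.5/C = 1.1102
F_a = (F_max−F_min)/2 = 142.5 N; F_m = (F_max+F_min)/2 = 282.5 N
τ_a = K_W·8F_aD/(πd³) = 1.3477 × 17.494 = 23.576 MPa
τ_m = K_s·8F_mD/(πd³) = 1.1102 × 34.681 = 38.504 MPa
Soderberg: 1/n_f = τ_a/S_se + τ_m/S_sy = 23.576/320 + 38.504/539 = 0.07368 + 0.07144 = 0.14511
n_f = 1/0.14511 = 6.891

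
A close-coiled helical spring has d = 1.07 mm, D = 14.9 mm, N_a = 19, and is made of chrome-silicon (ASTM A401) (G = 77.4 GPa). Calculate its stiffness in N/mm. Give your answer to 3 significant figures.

k = Gd⁴/(8D³N_a) = (77.4×10³ × 1.07⁴) / (8 × 14.9³ × 19)
  = 101456 / 502808 = 0.20178 N/mm

0.202 N/mm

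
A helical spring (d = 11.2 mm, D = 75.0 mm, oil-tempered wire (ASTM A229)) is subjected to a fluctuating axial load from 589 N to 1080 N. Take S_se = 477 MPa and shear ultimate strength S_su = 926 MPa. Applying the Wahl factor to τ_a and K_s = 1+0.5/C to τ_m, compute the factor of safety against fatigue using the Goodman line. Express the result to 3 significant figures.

C = D/d = 75.0/11.2 = 6.6964; K_W = (4C−1)/(4C−4)+0.615/C = 1.2235; K_s = 1+0.5/C = 1.0747
F_a = (F_max−F_min)/2 = 245.5 N; F_m = (F_max+F_min)/2 = 834.5 N
τ_a = K_W·8F_aD/(πd³) = 1.2235 × 33.373 = 40.832 MPa
τ_m = K_s·8F_mD/(πd³) = 1.0747 × 113.44 = 121.91 MPa
Goodman: 1/n_f = τ_a/S_se + τ_m/S_su = 40.832/477 + 121.91/926 = 0.08560 + 0.13165 = 0.21726
n_f = 1/0.21726 = 4.603

4.60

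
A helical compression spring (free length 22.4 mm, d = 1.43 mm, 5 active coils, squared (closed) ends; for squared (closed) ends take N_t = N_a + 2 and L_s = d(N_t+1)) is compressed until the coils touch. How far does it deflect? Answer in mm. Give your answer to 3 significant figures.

11.0 mm

N_t = 7; L_s = 1.43·8 = 11.44 mm
δ_solid = L₀ − L_s = 22.4 − 11.44 = 10.96 mm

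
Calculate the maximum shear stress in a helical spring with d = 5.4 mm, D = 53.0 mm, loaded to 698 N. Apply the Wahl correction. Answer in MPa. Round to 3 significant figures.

687 MPa

Spring index C = D/d = 53.0/5.4 = 9.8148
K_W = (4C−1)/(4C−4) + 0.615/C = 38.259/35.259 + 0.0627 = 1.1477
τ₀ = 8FD/(πd³) = 8·698·53.0/(π·5.4³) = 295952/494.69 = 598.26 MPa
τ_max = K·τ₀ = 1.1477 × 598.26 = 686.65 MPa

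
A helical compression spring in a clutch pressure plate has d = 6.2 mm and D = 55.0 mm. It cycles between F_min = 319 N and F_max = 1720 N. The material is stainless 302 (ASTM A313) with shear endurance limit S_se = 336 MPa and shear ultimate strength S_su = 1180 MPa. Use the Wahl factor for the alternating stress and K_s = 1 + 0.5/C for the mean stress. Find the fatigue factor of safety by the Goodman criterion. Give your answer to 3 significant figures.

0.509

C = D/d = 55.0/6.2 = 8.8710; K_W = (4C−1)/(4C−4)+0.615/C = 1.1646; K_s = 1+0.5/C = 1.0564
F_a = (F_max−F_min)/2 = 700.5 N; F_m = (F_max+F_min)/2 = 1019.5 N
τ_a = K_W·8F_aD/(πd³) = 1.1646 × 411.66 = 479.42 MPa
τ_m = K_s·8F_mD/(πd³) = 1.0564 × 599.12 = 632.89 MPa
Goodman: 1/n_f = τ_a/S_se + τ_m/S_su = 479.42/336 + 632.89/1180 = 1.42685 + 0.53635 = 1.9632
n_f = 1/1.9632 = 0.5094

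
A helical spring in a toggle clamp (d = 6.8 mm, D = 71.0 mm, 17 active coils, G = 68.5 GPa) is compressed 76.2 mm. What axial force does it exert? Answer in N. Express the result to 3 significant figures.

k = Gd⁴/(8D³N_a) = (68.5×10³)(6.8⁴)/(8·71.0³·17) = 3.0089 N/mm
F = k·δ = 3.0089 × 76.2 = 229.28 N

229 N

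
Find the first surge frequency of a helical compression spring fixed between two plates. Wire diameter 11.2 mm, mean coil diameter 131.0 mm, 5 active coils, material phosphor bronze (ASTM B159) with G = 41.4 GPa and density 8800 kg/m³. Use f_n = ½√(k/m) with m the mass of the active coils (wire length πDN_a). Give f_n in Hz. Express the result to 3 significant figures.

31.9 Hz

k = Gd⁴/(8D³N_a) = (41.4×10³)(11.2⁴)/(8·131.0³·5) = 7.2443 N/mm = 7244.3 N/m
Wire length L = πDN_a = π·131.0·5 = 2057.7 mm
m = ρ·(πd²/4)·L = 8800 × 98.52×10⁻⁶ m² × 2.0577 m = 1.784 kg
f_n = ½√(k/m) = 0.5·√(7244.3/1.784) = 0.5·√(4060.7) = 31.862 Hz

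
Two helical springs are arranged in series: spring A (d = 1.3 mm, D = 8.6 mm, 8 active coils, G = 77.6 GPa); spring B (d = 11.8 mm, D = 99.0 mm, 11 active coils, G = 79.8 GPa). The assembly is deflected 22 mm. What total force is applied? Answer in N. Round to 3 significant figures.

k_A = Gd⁴/(8D³N_a) = (77.6×10³)(1.3⁴)/(8·8.6³·8) = 5.4445 N/mm
k_B = Gd⁴/(8D³N_a) = (79.8×10³)(11.8⁴)/(8·99.0³·11) = 18.119 N/mm
Series: 1/k_eq = 1/5.4445 + 1/18.119 = 0.23886; k_eq = 4.1865 N/mm
F = k_eq·δ = 4.1865·22 = 92.104 N

92.1 N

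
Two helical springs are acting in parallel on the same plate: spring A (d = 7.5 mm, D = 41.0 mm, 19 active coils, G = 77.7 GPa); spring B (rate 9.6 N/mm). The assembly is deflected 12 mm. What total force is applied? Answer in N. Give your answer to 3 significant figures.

k_A = Gd⁴/(8D³N_a) = (77.7×10³)(7.5⁴)/(8·41.0³·19) = 23.468 N/mm
Parallel: k_eq = 23.468 + 9.6 = 33.068 N/mm
F = k_eq·δ = 33.068·12 = 396.81 N

397 N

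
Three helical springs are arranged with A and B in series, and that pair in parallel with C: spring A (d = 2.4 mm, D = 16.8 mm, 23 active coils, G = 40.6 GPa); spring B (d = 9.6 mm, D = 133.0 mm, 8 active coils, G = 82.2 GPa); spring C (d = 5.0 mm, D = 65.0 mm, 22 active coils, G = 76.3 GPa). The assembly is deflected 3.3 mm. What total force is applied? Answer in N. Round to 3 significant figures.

k_A = Gd⁴/(8D³N_a) = (40.6×10³)(2.4⁴)/(8·16.8³·23) = 1.5439 N/mm
k_B = Gd⁴/(8D³N_a) = (82.2×10³)(9.6⁴)/(8·133.0³·8) = 4.6368 N/mm
k_C = Gd⁴/(8D³N_a) = (76.3×10³)(5.0⁴)/(8·65.0³·22) = 0.98662 N/mm
Springs A,B series: k_AB = 1/(1/1.5439+1/4.6368) = 1.1583 N/mm; parallel with C: k_eq = 1.1583+0.98662 = 2.1449 N/mm
F = k_eq·δ = 2.1449·3.3 = 7.0781 N

7.08 N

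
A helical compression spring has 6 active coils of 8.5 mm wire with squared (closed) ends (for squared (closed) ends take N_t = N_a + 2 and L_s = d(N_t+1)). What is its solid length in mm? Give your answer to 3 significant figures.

76.5 mm

squared (closed) ends: N_t = N_a + 2 = 6 + 2 = 8
L_s = d·(N_t+1) = 8.5 × 9 = 76.5 mm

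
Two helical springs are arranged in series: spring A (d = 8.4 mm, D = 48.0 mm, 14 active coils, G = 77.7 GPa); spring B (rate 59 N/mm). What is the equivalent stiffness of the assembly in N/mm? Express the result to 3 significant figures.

20.4 N/mm

k_A = Gd⁴/(8D³N_a) = (77.7×10³)(8.4⁴)/(8·48.0³·14) = 31.232 N/mm
Series: 1/k_eq = 1/31.232 + 1/59 = 0.048968; k_eq = 20.422 N/mm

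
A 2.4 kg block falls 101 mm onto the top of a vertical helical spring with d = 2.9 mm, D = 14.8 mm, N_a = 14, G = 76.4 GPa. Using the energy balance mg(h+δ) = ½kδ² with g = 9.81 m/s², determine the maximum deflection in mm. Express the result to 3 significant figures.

19.5 mm

k = Gd⁴/(8D³N_a) = (76.4×10³)(2.9⁴)/(8·14.8³·14) = 14.883 N/mm
W = mg = 2.4 × 9.81 = 23.544 N
½kδ² − Wδ − Wh = 0 → δ = (W + √(W² + 2kWh))/k
δ = (23.544 + √(554.32 + 70780.5))/14.883 = (23.544 + 267.09)/14.883 = 19.528 mm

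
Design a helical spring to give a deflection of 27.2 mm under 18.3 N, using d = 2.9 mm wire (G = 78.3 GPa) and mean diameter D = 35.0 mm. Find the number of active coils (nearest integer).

Required rate k = F/δ = 18.3/27.2 = 0.67279 N/mm
N_a = Gd⁴/(8D³k) = (78.3×10³ × 2.9⁴)/(8 × 35.0³ × 0.67279)
    = 5.53801e+06 / 230768 = 24 → 24 coils

24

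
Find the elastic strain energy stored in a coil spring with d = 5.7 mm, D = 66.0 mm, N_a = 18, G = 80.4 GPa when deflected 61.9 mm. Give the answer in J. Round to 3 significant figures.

3.93 J

k = Gd⁴/(8D³N_a) = (80.4×10³)(5.7⁴)/(8·66.0³·18) = 2.05 N/mm
U = ½kδ² = 0.5 × 2.05 × 61.9² = 3927.5 N·mm = 3.9275 J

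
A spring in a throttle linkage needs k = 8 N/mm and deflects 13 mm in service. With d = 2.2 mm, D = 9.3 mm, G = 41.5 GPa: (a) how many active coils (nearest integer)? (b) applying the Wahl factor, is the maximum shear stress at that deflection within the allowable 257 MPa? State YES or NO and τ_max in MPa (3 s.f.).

(a) 19 coils; (b) NO, τ_max = 317 MPa

N_a = Gd⁴/(8D³k) = (41.5×10³)(2.2⁴)/(8·9.3³·8) = 18.88 → N_a = 19
Actual rate k = Gd⁴/(8D³·19) = 7.9515 N/mm
Working load F = kδ = 7.9515·13 = 103.37 N
C = 9.3/2.2 = 4.2273; K_W = (4C−1)/(4C−4)+0.615/C = 1.3779
τ_max = K_W·8FD/(πd³) = 1.3779·229.9 = 316.78 MPa
τ_max > 257 MPa → exceeds allowable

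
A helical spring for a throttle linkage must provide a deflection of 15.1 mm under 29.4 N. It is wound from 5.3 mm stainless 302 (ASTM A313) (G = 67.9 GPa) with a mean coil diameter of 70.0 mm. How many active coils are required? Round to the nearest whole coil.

Required rate k = F/δ = 29.4/15.1 = 1.947 N/mm
N_a = Gd⁴/(8D³k) = (67.9×10³ × 5.3⁴)/(8 × 70.0³ × 1.947)
    = 5.35764e+07 / 5.34262e+06 = 10.03 → 10 coils

10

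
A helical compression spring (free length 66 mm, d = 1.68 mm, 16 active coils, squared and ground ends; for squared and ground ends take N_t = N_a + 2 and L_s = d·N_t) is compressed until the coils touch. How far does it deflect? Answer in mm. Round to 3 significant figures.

N_t = 18; L_s = 1.68·18 = 30.24 mm
δ_solid = L₀ − L_s = 66 − 30.24 = 35.76 mm

35.8 mm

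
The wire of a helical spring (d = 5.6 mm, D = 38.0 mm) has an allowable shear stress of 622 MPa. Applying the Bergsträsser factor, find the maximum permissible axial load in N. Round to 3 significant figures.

C = D/d = 38.0/5.6 = 6.7857
K_B = (4C+2)/(4C−3) = 29.143/24.143 = 1.2071
τ_max = K·8FD/(πd³) → F_max = τ_allow·πd³/(8DK)
F_max = 622·π·5.6³/(8·38.0·1.2071) = 3.4317e+05/366.96 = 935.16 N

935 N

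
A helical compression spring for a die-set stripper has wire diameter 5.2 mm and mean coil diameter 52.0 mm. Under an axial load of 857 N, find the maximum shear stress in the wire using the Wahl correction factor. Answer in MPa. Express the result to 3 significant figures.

924 MPa

Spring index C = D/d = 52.0/5.2 = 10.0000
K_W = (4C−1)/(4C−4) + 0.615/C = 39.000/36.000 + 0.0615 = 1.1448
τ₀ = 8FD/(πd³) = 8·857·52.0/(π·5.2³) = 356512/441.73 = 807.08 MPa
τ_max = K·τ₀ = 1.1448 × 807.08 = 923.97 MPa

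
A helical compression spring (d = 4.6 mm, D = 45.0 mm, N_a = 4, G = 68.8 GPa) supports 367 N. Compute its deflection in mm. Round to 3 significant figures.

k = Gd⁴/(8D³N_a) = (68.8×10³)(4.6⁴)/(8·45.0³·4) = 10.564 N/mm
δ = F/k = 367 / 10.564 = 34.74 mm

34.7 mm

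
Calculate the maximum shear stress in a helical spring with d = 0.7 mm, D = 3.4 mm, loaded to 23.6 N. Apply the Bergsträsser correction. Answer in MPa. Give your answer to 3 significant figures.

777 MPa

Spring index C = D/d = 3.4/0.7 = 4.8571
K_B = (4C+2)/(4C−3) = 21.429/16.429 = 1.3043
τ₀ = 8FD/(πd³) = 8·23.6·3.4/(π·0.7³) = 641.92/1.0776 = 595.71 MPa
τ_max = K·τ₀ = 1.3043 × 595.71 = 777.02 MPa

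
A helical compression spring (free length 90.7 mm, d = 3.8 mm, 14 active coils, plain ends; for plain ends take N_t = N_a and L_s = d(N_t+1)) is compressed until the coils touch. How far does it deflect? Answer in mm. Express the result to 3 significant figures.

N_t = 14; L_s = 3.8·15 = 57 mm
δ_solid = L₀ − L_s = 90.7 − 57 = 33.7 mm

33.7 mm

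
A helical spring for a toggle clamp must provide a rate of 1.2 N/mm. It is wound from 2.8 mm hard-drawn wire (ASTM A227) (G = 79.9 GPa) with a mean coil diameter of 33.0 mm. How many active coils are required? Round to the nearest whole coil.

N_a = Gd⁴/(8D³k) = (79.9×10³ × 2.8⁴)/(8 × 33.0³ × 1.2)
    = 4.9111e+06 / 344995 = 14.24 → 14 coils

14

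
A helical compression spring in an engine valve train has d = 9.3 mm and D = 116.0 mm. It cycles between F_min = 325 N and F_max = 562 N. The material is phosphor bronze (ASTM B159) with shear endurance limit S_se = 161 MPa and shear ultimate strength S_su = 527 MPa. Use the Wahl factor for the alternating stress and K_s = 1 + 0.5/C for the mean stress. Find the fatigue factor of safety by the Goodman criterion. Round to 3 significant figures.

C = D/d = 116.0/9.3 = 12.4731; K_W = (4C−1)/(4C−4)+0.615/C = 1.1147; K_s = 1+0.5/C = 1.0401
F_a = (F_max−F_min)/2 = 118.5 N; F_m = (F_max+F_min)/2 = 443.5 N
τ_a = K_W·8F_aD/(πd³) = 1.1147 × 43.518 = 48.508 MPa
τ_m = K_s·8F_mD/(πd³) = 1.0401 × 162.87 = 169.4 MPa
Goodman: 1/n_f = τ_a/S_se + τ_m/S_su = 48.508/161 + 169.4/527 = 0.30129 + 0.32144 = 0.62274
n_f = 1/0.62274 = 1.606

1.61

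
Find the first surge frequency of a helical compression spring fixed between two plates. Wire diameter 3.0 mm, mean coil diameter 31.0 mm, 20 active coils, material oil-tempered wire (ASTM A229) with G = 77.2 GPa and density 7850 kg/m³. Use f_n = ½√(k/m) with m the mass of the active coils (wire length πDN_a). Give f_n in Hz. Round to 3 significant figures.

k = Gd⁴/(8D³N_a) = (77.2×10³)(3.0⁴)/(8·31.0³·20) = 1.3119 N/mm = 1311.9 N/m
Wire length L = πDN_a = π·31.0·20 = 1947.8 mm
m = ρ·(πd²/4)·L = 7850 × 7.0686×10⁻⁶ m² × 1.9478 m = 0.10808 kg
f_n = ½√(k/m) = 0.5·√(1311.9/0.10808) = 0.5·√(12138) = 55.087 Hz

55.1 Hz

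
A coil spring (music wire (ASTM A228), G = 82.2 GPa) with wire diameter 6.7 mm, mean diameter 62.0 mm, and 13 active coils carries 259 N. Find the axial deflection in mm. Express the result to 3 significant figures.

38.8 mm

k = Gd⁴/(8D³N_a) = (82.2×10³)(6.7⁴)/(8·62.0³·13) = 6.6829 N/mm
δ = F/k = 259 / 6.6829 = 38.756 mm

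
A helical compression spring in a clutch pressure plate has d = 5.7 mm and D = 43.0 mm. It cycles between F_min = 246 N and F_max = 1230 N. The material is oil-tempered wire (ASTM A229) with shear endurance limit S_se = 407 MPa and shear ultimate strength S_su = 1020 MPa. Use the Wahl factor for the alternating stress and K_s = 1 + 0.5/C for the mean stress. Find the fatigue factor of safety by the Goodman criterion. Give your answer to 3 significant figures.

0.763

C = D/d = 43.0/5.7 = 7.5439; K_W = (4C−1)/(4C−4)+0.615/C = 1.1961; K_s = 1+0.5/C = 1.0663
F_a = (F_max−F_min)/2 = 492 N; F_m = (F_max+F_min)/2 = 738 N
τ_a = K_W·8F_aD/(πd³) = 1.1961 × 290.9 = 347.96 MPa
τ_m = K_s·8F_mD/(πd³) = 1.0663 × 436.36 = 465.28 MPa
Goodman: 1/n_f = τ_a/S_se + τ_m/S_su = 347.96/407 + 465.28/1020 = 0.85494 + 0.45615 = 1.3111
n_f = 1/1.3111 = 0.7627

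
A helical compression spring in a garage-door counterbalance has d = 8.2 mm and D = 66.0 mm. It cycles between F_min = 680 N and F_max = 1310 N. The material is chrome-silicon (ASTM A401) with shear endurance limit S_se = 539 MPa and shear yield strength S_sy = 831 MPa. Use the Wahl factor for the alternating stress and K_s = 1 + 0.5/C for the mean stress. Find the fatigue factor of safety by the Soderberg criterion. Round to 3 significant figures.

C = D/d = 66.0/8.2 = 8.0488; K_W = (4C−1)/(4C−4)+0.615/C = 1.1828; K_s = 1+0.5/C = 1.0621
F_a = (F_max−F_min)/2 = 315 N; F_m = (F_max+F_min)/2 = 995 N
τ_a = K_W·8F_aD/(πd³) = 1.1828 × 96.018 = 113.57 MPa
τ_m = K_s·8F_mD/(πd³) = 1.0621 × 303.3 = 322.14 MPa
Soderberg: 1/n_f = τ_a/S_se + τ_m/S_sy = 113.57/539 + 322.14/831 = 0.21071 + 0.38765 = 0.59836
n_f = 1/0.59836 = 1.671

1.67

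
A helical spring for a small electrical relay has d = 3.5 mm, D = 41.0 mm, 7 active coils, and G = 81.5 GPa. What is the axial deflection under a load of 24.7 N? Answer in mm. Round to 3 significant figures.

k = Gd⁴/(8D³N_a) = (81.5×10³)(3.5⁴)/(8·41.0³·7) = 3.1688 N/mm
δ = F/k = 24.7 / 3.1688 = 7.7948 mm

7.79 mm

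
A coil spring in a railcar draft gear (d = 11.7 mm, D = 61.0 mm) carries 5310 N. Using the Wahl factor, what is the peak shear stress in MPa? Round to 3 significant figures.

667 MPa

Spring index C = D/d = 61.0/11.7 = 5.2137
K_W = (4C−1)/(4C−4) + 0.615/C = 19.855/16.855 + 0.1180 = 1.2960
τ₀ = 8FD/(πd³) = 8·5310·61.0/(π·11.7³) = 2.59128e+06/5031.6 = 515 MPa
τ_max = K·τ₀ = 1.2960 × 515 = 667.41 MPa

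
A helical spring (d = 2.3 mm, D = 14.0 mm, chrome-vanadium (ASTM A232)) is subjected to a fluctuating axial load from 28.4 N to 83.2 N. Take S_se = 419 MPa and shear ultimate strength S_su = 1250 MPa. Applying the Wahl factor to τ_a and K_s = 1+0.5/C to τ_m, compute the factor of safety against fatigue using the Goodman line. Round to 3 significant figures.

2.63

C = D/d = 14.0/2.3 = 6.0870; K_W = (4C−1)/(4C−4)+0.615/C = 1.2485; K_s = 1+0.5/C = 1.0821
F_a = (F_max−F_min)/2 = 27.4 N; F_m = (F_max+F_min)/2 = 55.8 N
τ_a = K_W·8F_aD/(πd³) = 1.2485 × 80.285 = 100.23 MPa
τ_m = K_s·8F_mD/(πd³) = 1.0821 × 163.5 = 176.93 MPa
Goodman: 1/n_f = τ_a/S_se + τ_m/S_su = 100.23/419 + 176.93/1250 = 0.23922 + 0.14154 = 0.38077
n_f = 1/0.38077 = 2.626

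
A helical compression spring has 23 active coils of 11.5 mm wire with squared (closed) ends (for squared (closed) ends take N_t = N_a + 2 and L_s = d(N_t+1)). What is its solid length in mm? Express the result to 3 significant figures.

299 mm

squared (closed) ends: N_t = N_a + 2 = 23 + 2 = 25
L_s = d·(N_t+1) = 11.5 × 26 = 299 mm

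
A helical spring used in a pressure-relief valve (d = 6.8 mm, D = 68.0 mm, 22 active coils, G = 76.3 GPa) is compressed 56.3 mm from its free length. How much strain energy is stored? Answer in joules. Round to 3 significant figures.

4.67 J

k = Gd⁴/(8D³N_a) = (76.3×10³)(6.8⁴)/(8·68.0³·22) = 2.948 N/mm
U = ½kδ² = 0.5 × 2.948 × 56.3² = 4672.1 N·mm = 4.6721 J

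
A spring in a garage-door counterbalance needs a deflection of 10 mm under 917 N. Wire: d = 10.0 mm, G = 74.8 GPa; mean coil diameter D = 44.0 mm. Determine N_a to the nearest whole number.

12

Required rate k = F/δ = 917/10 = 91.7 N/mm
N_a = Gd⁴/(8D³k) = (74.8×10³ × 10.0⁴)/(8 × 44.0³ × 91.7)
    = 7.48e+08 / 6.2491e+07 = 11.97 → 12 coils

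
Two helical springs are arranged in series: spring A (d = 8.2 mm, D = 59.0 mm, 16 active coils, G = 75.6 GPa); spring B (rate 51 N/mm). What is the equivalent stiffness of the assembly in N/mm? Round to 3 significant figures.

k_A = Gd⁴/(8D³N_a) = (75.6×10³)(8.2⁴)/(8·59.0³·16) = 13.002 N/mm
Series: 1/k_eq = 1/13.002 + 1/51 = 0.096519; k_eq = 10.361 N/mm

10.4 N/mm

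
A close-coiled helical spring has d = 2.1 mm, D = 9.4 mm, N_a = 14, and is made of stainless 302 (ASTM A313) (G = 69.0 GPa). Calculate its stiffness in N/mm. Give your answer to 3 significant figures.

14.4 N/mm

k = Gd⁴/(8D³N_a) = (69.0×10³ × 2.1⁴) / (8 × 9.4³ × 14)
  = 1.34192e+06 / 93025.4 = 14.425 N/mm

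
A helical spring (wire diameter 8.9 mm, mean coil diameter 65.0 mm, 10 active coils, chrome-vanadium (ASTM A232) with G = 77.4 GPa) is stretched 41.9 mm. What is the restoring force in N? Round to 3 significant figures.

k = Gd⁴/(8D³N_a) = (77.4×10³)(8.9⁴)/(8·65.0³·10) = 22.104 N/mm
F = k·δ = 22.104 × 41.9 = 926.16 N

926 N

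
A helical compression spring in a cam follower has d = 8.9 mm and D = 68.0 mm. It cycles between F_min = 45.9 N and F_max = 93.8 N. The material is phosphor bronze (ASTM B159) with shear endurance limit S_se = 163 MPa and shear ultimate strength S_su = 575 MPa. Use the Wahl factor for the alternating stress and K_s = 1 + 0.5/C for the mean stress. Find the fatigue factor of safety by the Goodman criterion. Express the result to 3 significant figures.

C = D/d = 68.0/8.9 = 7.6404; K_W = (4C−1)/(4C−4)+0.615/C = 1.1934; K_s = 1+0.5/C = 1.0654
F_a = (F_max−F_min)/2 = 23.95 N; F_m = (F_max+F_min)/2 = 69.85 N
τ_a = K_W·8F_aD/(πd³) = 1.1934 × 5.8828 = 7.0208 MPa
τ_m = K_s·8F_mD/(πd³) = 1.0654 × 17.157 = 18.28 MPa
Goodman: 1/n_f = τ_a/S_se + τ_m/S_su = 7.0208/163 + 18.28/575 = 0.04307 + 0.03179 = 0.074863
n_f = 1/0.074863 = 13.36

13.4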